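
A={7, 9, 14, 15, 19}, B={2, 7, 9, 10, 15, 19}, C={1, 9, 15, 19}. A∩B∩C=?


A ∩ B = {7, 9, 15, 19}
(A ∩ B) ∩ C = {9, 15, 19}

A ∩ B ∩ C = {9, 15, 19}


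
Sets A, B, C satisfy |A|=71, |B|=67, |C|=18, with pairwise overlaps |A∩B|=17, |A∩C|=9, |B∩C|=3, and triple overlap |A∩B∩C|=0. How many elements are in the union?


|A∪B∪C| = |A|+|B|+|C| - |A∩B|-|A∩C|-|B∩C| + |A∩B∩C|
= 71+67+18 - 17-9-3 + 0
= 156 - 29 + 0
= 127

|A ∪ B ∪ C| = 127


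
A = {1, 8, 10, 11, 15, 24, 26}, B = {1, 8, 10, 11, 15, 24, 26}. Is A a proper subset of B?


A ⊂ B requires: A ⊆ B AND A ≠ B.
A ⊆ B? Yes
A = B? Yes
A = B, so A is not a PROPER subset.

No, A is not a proper subset of B


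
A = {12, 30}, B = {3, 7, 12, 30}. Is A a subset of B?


A ⊆ B means every element of A is in B.
All elements of A are in B.
So A ⊆ B.

Yes, A ⊆ B


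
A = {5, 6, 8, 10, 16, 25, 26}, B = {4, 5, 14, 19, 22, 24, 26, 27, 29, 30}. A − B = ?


A \ B = elements in A but not in B
A = {5, 6, 8, 10, 16, 25, 26}
B = {4, 5, 14, 19, 22, 24, 26, 27, 29, 30}
Remove from A any elements in B
A \ B = {6, 8, 10, 16, 25}

A \ B = {6, 8, 10, 16, 25}


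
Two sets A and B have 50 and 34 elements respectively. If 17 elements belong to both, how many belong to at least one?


|A ∪ B| = |A| + |B| - |A ∩ B|
= 50 + 34 - 17
= 67

|A ∪ B| = 67


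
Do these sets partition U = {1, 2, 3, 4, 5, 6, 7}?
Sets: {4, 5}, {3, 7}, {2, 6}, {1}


A partition requires: (1) non-empty parts, (2) pairwise disjoint, (3) union = U
Parts: {4, 5}, {3, 7}, {2, 6}, {1}
Union of parts: {1, 2, 3, 4, 5, 6, 7}
U = {1, 2, 3, 4, 5, 6, 7}
All non-empty? True
Pairwise disjoint? True
Covers U? True

Yes, valid partition


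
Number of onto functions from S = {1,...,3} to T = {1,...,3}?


n = |S| = 3, k = |T| = 3. Surjections via inclusion-exclusion:
S(n,k) = Σ(-1)^i × C(k,i) × (k-i)^n, i=0 to k
i=0: (-1)^0×C(3,0)×3^3 = 27
i=1: (-1)^1×C(3,1)×2^3 = -24
i=2: (-1)^2×C(3,2)×1^3 = 3
i=3: (-1)^3×C(3,3)×0^3 = 0
Total = 6

Number of surjections = 6


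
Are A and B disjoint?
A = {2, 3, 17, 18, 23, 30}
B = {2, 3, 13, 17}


Disjoint means A ∩ B = ∅.
A ∩ B = {2, 3, 17}
A ∩ B ≠ ∅, so A and B are NOT disjoint.

No, A and B are not disjoint (A ∩ B = {2, 3, 17})


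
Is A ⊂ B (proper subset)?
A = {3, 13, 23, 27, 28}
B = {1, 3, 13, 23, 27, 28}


A ⊂ B requires: A ⊆ B AND A ≠ B.
A ⊆ B? Yes
A = B? No
A ⊂ B: Yes (A is a proper subset of B)

Yes, A ⊂ B


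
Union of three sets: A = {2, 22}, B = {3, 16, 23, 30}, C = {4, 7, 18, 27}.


A ∪ B = {2, 3, 16, 22, 23, 30}
(A ∪ B) ∪ C = {2, 3, 4, 7, 16, 18, 22, 23, 27, 30}

A ∪ B ∪ C = {2, 3, 4, 7, 16, 18, 22, 23, 27, 30}


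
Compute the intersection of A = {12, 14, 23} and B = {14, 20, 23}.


A ∩ B = elements in both A and B
A = {12, 14, 23}
B = {14, 20, 23}
A ∩ B = {14, 23}

A ∩ B = {14, 23}


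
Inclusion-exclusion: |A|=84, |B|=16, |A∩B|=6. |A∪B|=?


|A ∪ B| = |A| + |B| - |A ∩ B|
= 84 + 16 - 6
= 94

|A ∪ B| = 94


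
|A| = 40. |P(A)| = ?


Number of subsets = 2^n
= 2^40
= 1099511627776

|P(A)| = 1099511627776


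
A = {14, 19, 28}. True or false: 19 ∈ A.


A = {14, 19, 28}
Checking if 19 is in A
19 is in A → True

19 ∈ A


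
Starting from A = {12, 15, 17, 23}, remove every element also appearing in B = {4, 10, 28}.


A \ B = elements in A but not in B
A = {12, 15, 17, 23}
B = {4, 10, 28}
Remove from A any elements in B
A \ B = {12, 15, 17, 23}

A \ B = {12, 15, 17, 23}


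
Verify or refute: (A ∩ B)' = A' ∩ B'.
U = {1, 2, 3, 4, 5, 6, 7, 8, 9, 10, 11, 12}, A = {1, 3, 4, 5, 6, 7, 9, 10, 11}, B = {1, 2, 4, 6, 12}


LHS: A ∩ B = {1, 4, 6}
(A ∩ B)' = U \ (A ∩ B) = {2, 3, 5, 7, 8, 9, 10, 11, 12}
A' = {2, 8, 12}, B' = {3, 5, 7, 8, 9, 10, 11}
Claimed RHS: A' ∩ B' = {8}
Identity is INVALID: LHS = {2, 3, 5, 7, 8, 9, 10, 11, 12} but the RHS claimed here equals {8}. The correct form is (A ∩ B)' = A' ∪ B'.

Identity is invalid: (A ∩ B)' = {2, 3, 5, 7, 8, 9, 10, 11, 12} but A' ∩ B' = {8}. The correct De Morgan law is (A ∩ B)' = A' ∪ B'.


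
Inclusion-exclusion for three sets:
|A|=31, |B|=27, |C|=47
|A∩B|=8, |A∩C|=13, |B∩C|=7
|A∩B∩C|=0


|A∪B∪C| = |A|+|B|+|C| - |A∩B|-|A∩C|-|B∩C| + |A∩B∩C|
= 31+27+47 - 8-13-7 + 0
= 105 - 28 + 0
= 77

|A ∪ B ∪ C| = 77


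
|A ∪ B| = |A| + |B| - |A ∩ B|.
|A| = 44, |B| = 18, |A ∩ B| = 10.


|A ∪ B| = |A| + |B| - |A ∩ B|
= 44 + 18 - 10
= 52

|A ∪ B| = 52


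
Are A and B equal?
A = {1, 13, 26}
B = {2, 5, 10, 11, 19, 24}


Two sets are equal iff they have exactly the same elements.
A = {1, 13, 26}
B = {2, 5, 10, 11, 19, 24}
Differences: {1, 2, 5, 10, 11, 13, 19, 24, 26}
A ≠ B

No, A ≠ B


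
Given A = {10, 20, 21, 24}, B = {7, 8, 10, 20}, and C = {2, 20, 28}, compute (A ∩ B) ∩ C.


A ∩ B = {10, 20}
(A ∩ B) ∩ C = {20}

A ∩ B ∩ C = {20}


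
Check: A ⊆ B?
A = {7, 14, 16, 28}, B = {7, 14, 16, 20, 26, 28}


A ⊆ B means every element of A is in B.
All elements of A are in B.
So A ⊆ B.

Yes, A ⊆ B


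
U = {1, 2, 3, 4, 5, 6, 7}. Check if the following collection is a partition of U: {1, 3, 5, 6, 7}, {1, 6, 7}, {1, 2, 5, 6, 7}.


A partition requires: (1) non-empty parts, (2) pairwise disjoint, (3) union = U
Parts: {1, 3, 5, 6, 7}, {1, 6, 7}, {1, 2, 5, 6, 7}
Union of parts: {1, 2, 3, 5, 6, 7}
U = {1, 2, 3, 4, 5, 6, 7}
All non-empty? True
Pairwise disjoint? False
Covers U? False

No, not a valid partition


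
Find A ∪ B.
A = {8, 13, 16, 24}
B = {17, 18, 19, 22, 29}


A ∪ B = all elements in A or B (or both)
A = {8, 13, 16, 24}
B = {17, 18, 19, 22, 29}
A ∪ B = {8, 13, 16, 17, 18, 19, 22, 24, 29}

A ∪ B = {8, 13, 16, 17, 18, 19, 22, 24, 29}


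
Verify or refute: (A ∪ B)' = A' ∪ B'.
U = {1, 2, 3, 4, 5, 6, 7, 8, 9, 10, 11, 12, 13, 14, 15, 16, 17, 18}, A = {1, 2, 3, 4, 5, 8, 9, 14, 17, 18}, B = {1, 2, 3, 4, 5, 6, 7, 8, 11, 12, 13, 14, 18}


LHS: A ∪ B = {1, 2, 3, 4, 5, 6, 7, 8, 9, 11, 12, 13, 14, 17, 18}
(A ∪ B)' = U \ (A ∪ B) = {10, 15, 16}
A' = {6, 7, 10, 11, 12, 13, 15, 16}, B' = {9, 10, 15, 16, 17}
Claimed RHS: A' ∪ B' = {6, 7, 9, 10, 11, 12, 13, 15, 16, 17}
Identity is INVALID: LHS = {10, 15, 16} but the RHS claimed here equals {6, 7, 9, 10, 11, 12, 13, 15, 16, 17}. The correct form is (A ∪ B)' = A' ∩ B'.

Identity is invalid: (A ∪ B)' = {10, 15, 16} but A' ∪ B' = {6, 7, 9, 10, 11, 12, 13, 15, 16, 17}. The correct De Morgan law is (A ∪ B)' = A' ∩ B'.


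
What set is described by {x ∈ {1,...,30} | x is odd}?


Checking each candidate:
Condition: odd numbers in {1,...,30}
Result = {1, 3, 5, 7, 9, 11, 13, 15, 17, 19, 21, 23, 25, 27, 29}

{1, 3, 5, 7, 9, 11, 13, 15, 17, 19, 21, 23, 25, 27, 29}


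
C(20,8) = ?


C(n,k) = n! / (k!(n-k)!)
C(20,8) = 20! / (8!12!)
= 125970

C(20,8) = 125970


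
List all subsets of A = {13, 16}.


|A| = 2, so |P(A)| = 2^2 = 4
Enumerate subsets by cardinality (0 to 2):
∅, {13}, {16}, {13, 16}

P(A) has 4 subsets: ∅, {13}, {16}, {13, 16}


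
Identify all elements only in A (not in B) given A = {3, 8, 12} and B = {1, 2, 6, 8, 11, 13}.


A = {3, 8, 12}
B = {1, 2, 6, 8, 11, 13}
Region: only in A (not in B)
Elements: {3, 12}

Elements only in A (not in B): {3, 12}


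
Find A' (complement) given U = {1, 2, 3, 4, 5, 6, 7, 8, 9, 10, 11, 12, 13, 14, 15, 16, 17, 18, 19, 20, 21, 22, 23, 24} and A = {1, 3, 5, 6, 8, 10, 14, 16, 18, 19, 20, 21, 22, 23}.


Aᶜ = U \ A = elements in U but not in A
U = {1, 2, 3, 4, 5, 6, 7, 8, 9, 10, 11, 12, 13, 14, 15, 16, 17, 18, 19, 20, 21, 22, 23, 24}
A = {1, 3, 5, 6, 8, 10, 14, 16, 18, 19, 20, 21, 22, 23}
Aᶜ = {2, 4, 7, 9, 11, 12, 13, 15, 17, 24}

Aᶜ = {2, 4, 7, 9, 11, 12, 13, 15, 17, 24}


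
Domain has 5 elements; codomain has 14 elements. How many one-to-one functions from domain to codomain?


An injection sends each of |A| = 5 inputs to a distinct output in B.
# injections = |B|·(|B|-1)·…·(|B|-|A|+1) = 14! / (14 - 5)!
= 14 × 13 × 12 × 11 × 10
= 240240

Number of injections = 240240


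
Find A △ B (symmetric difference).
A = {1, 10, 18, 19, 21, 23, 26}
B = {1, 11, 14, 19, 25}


A △ B = (A \ B) ∪ (B \ A) = elements in exactly one of A or B
A \ B = {10, 18, 21, 23, 26}
B \ A = {11, 14, 25}
A △ B = {10, 11, 14, 18, 21, 23, 25, 26}

A △ B = {10, 11, 14, 18, 21, 23, 25, 26}


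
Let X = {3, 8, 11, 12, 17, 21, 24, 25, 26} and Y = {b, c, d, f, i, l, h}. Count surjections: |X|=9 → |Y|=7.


n = |X| = 9, k = |Y| = 7. Surjections via inclusion-exclusion:
S(n,k) = Σ(-1)^i × C(k,i) × (k-i)^n, i=0 to k
i=0: (-1)^0×C(7,0)×7^9 = 40353607
i=1: (-1)^1×C(7,1)×6^9 = -70543872
i=2: (-1)^2×C(7,2)×5^9 = 41015625
i=3: (-1)^3×C(7,3)×4^9 = -9175040
i=4: (-1)^4×C(7,4)×3^9 = 688905
i=5: (-1)^5×C(7,5)×2^9 = -10752
i=6: (-1)^6×C(7,6)×1^9 = 7
i=7: (-1)^7×C(7,7)×0^9 = 0
Total = 2328480

Number of surjections = 2328480


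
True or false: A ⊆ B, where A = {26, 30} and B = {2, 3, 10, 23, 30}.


A ⊆ B means every element of A is in B.
Elements in A not in B: {26}
So A ⊄ B.

No, A ⊄ B


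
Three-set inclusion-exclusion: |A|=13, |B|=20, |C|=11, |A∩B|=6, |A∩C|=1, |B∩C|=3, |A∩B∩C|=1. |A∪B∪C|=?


|A∪B∪C| = |A|+|B|+|C| - |A∩B|-|A∩C|-|B∩C| + |A∩B∩C|
= 13+20+11 - 6-1-3 + 1
= 44 - 10 + 1
= 35

|A ∪ B ∪ C| = 35


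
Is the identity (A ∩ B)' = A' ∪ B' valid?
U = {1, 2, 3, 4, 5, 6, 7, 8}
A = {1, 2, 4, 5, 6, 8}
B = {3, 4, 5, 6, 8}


LHS: A ∩ B = {4, 5, 6, 8}
(A ∩ B)' = U \ (A ∩ B) = {1, 2, 3, 7}
A' = {3, 7}, B' = {1, 2, 7}
Claimed RHS: A' ∪ B' = {1, 2, 3, 7}
Identity is VALID: LHS = RHS = {1, 2, 3, 7} ✓

Identity is valid. (A ∩ B)' = A' ∪ B' = {1, 2, 3, 7}


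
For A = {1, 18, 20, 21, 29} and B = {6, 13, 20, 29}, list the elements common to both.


A ∩ B = elements in both A and B
A = {1, 18, 20, 21, 29}
B = {6, 13, 20, 29}
A ∩ B = {20, 29}

A ∩ B = {20, 29}


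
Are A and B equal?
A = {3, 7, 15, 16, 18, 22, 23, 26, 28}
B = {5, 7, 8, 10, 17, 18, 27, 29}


Two sets are equal iff they have exactly the same elements.
A = {3, 7, 15, 16, 18, 22, 23, 26, 28}
B = {5, 7, 8, 10, 17, 18, 27, 29}
Differences: {3, 5, 8, 10, 15, 16, 17, 22, 23, 26, 27, 28, 29}
A ≠ B

No, A ≠ B


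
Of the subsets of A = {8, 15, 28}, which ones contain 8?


A subset of A contains 8 iff the remaining 2 elements form any subset of A \ {8}.
Count: 2^(n-1) = 2^2 = 4
Subsets containing 8: {8}, {8, 15}, {8, 28}, {8, 15, 28}

Subsets containing 8 (4 total): {8}, {8, 15}, {8, 28}, {8, 15, 28}


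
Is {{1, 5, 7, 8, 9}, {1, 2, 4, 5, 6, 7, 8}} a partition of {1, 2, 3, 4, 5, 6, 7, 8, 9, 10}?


A partition requires: (1) non-empty parts, (2) pairwise disjoint, (3) union = U
Parts: {1, 5, 7, 8, 9}, {1, 2, 4, 5, 6, 7, 8}
Union of parts: {1, 2, 4, 5, 6, 7, 8, 9}
U = {1, 2, 3, 4, 5, 6, 7, 8, 9, 10}
All non-empty? True
Pairwise disjoint? False
Covers U? False

No, not a valid partition


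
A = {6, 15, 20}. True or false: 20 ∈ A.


A = {6, 15, 20}
Checking if 20 is in A
20 is in A → True

20 ∈ A


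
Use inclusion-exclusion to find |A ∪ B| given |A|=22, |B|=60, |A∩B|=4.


|A ∪ B| = |A| + |B| - |A ∩ B|
= 22 + 60 - 4
= 78

|A ∪ B| = 78


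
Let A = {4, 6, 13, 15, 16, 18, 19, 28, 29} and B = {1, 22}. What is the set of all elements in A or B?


A ∪ B = all elements in A or B (or both)
A = {4, 6, 13, 15, 16, 18, 19, 28, 29}
B = {1, 22}
A ∪ B = {1, 4, 6, 13, 15, 16, 18, 19, 22, 28, 29}

A ∪ B = {1, 4, 6, 13, 15, 16, 18, 19, 22, 28, 29}


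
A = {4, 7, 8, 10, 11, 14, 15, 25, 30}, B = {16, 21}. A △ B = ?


A △ B = (A \ B) ∪ (B \ A) = elements in exactly one of A or B
A \ B = {4, 7, 8, 10, 11, 14, 15, 25, 30}
B \ A = {16, 21}
A △ B = {4, 7, 8, 10, 11, 14, 15, 16, 21, 25, 30}

A △ B = {4, 7, 8, 10, 11, 14, 15, 16, 21, 25, 30}


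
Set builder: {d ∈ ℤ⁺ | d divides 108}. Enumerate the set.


Checking each candidate:
Condition: positive divisors of 108
Result = {1, 2, 3, 4, 6, 9, 12, 18, 27, 36, 54, 108}

{1, 2, 3, 4, 6, 9, 12, 18, 27, 36, 54, 108}


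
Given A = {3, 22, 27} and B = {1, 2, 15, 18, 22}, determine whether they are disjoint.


Disjoint means A ∩ B = ∅.
A ∩ B = {22}
A ∩ B ≠ ∅, so A and B are NOT disjoint.

No, A and B are not disjoint (A ∩ B = {22})


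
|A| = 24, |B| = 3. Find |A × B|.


|A × B| = |A| × |B|
= 24 × 3
= 72

|A × B| = 72


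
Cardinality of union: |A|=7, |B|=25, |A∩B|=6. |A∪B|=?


|A ∪ B| = |A| + |B| - |A ∩ B|
= 7 + 25 - 6
= 26

|A ∪ B| = 26


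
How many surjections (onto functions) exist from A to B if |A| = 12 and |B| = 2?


n = |A| = 12, k = |B| = 2. Surjections via inclusion-exclusion:
S(n,k) = Σ(-1)^i × C(k,i) × (k-i)^n, i=0 to k
i=0: (-1)^0×C(2,0)×2^12 = 4096
i=1: (-1)^1×C(2,1)×1^12 = -2
i=2: (-1)^2×C(2,2)×0^12 = 0
Total = 4094

Number of surjections = 4094


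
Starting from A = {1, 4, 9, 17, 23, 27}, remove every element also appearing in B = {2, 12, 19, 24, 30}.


A \ B = elements in A but not in B
A = {1, 4, 9, 17, 23, 27}
B = {2, 12, 19, 24, 30}
Remove from A any elements in B
A \ B = {1, 4, 9, 17, 23, 27}

A \ B = {1, 4, 9, 17, 23, 27}


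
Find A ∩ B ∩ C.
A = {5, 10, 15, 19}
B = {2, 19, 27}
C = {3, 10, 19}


A ∩ B = {19}
(A ∩ B) ∩ C = {19}

A ∩ B ∩ C = {19}


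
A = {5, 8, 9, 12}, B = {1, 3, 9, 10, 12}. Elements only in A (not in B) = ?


A = {5, 8, 9, 12}
B = {1, 3, 9, 10, 12}
Region: only in A (not in B)
Elements: {5, 8}

Elements only in A (not in B): {5, 8}


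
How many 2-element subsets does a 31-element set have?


C(n,k) = n! / (k!(n-k)!)
C(31,2) = 31! / (2!29!)
= 465

C(31,2) = 465


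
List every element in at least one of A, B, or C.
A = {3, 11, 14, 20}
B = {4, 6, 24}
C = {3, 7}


A ∪ B = {3, 4, 6, 11, 14, 20, 24}
(A ∪ B) ∪ C = {3, 4, 6, 7, 11, 14, 20, 24}

A ∪ B ∪ C = {3, 4, 6, 7, 11, 14, 20, 24}


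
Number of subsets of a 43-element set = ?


Number of subsets = 2^n
= 2^43
= 8796093022208

|P(A)| = 8796093022208


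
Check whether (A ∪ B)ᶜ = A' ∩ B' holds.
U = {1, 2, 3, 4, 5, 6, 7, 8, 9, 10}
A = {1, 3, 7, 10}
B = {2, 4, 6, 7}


LHS: A ∪ B = {1, 2, 3, 4, 6, 7, 10}
(A ∪ B)' = U \ (A ∪ B) = {5, 8, 9}
A' = {2, 4, 5, 6, 8, 9}, B' = {1, 3, 5, 8, 9, 10}
Claimed RHS: A' ∩ B' = {5, 8, 9}
Identity is VALID: LHS = RHS = {5, 8, 9} ✓

Identity is valid. (A ∪ B)' = A' ∩ B' = {5, 8, 9}


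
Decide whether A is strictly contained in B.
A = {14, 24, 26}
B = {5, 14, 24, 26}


A ⊂ B requires: A ⊆ B AND A ≠ B.
A ⊆ B? Yes
A = B? No
A ⊂ B: Yes (A is a proper subset of B)

Yes, A ⊂ B


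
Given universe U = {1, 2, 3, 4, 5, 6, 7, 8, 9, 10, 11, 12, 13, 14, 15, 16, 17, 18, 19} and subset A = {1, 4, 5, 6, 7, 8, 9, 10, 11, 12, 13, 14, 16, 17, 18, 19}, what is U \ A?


Aᶜ = U \ A = elements in U but not in A
U = {1, 2, 3, 4, 5, 6, 7, 8, 9, 10, 11, 12, 13, 14, 15, 16, 17, 18, 19}
A = {1, 4, 5, 6, 7, 8, 9, 10, 11, 12, 13, 14, 16, 17, 18, 19}
Aᶜ = {2, 3, 15}

Aᶜ = {2, 3, 15}


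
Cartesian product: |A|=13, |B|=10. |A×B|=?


|A × B| = |A| × |B|
= 13 × 10
= 130

|A × B| = 130


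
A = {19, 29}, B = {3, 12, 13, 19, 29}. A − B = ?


A \ B = elements in A but not in B
A = {19, 29}
B = {3, 12, 13, 19, 29}
Remove from A any elements in B
A \ B = ∅

A \ B = ∅


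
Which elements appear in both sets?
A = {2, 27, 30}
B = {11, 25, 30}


A ∩ B = elements in both A and B
A = {2, 27, 30}
B = {11, 25, 30}
A ∩ B = {30}

A ∩ B = {30}


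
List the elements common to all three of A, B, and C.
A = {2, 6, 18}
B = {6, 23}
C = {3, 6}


A ∩ B = {6}
(A ∩ B) ∩ C = {6}

A ∩ B ∩ C = {6}


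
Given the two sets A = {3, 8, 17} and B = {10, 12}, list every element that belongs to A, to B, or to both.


A ∪ B = all elements in A or B (or both)
A = {3, 8, 17}
B = {10, 12}
A ∪ B = {3, 8, 10, 12, 17}

A ∪ B = {3, 8, 10, 12, 17}


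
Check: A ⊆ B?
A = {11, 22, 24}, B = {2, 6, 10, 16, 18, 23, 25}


A ⊆ B means every element of A is in B.
Elements in A not in B: {11, 22, 24}
So A ⊄ B.

No, A ⊄ B


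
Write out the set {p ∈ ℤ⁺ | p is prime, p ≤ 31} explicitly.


Checking each candidate:
Condition: primes ≤ 31
Result = {2, 3, 5, 7, 11, 13, 17, 19, 23, 29, 31}

{2, 3, 5, 7, 11, 13, 17, 19, 23, 29, 31}


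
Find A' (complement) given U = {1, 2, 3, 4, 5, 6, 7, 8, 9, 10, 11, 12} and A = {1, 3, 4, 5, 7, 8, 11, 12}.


Aᶜ = U \ A = elements in U but not in A
U = {1, 2, 3, 4, 5, 6, 7, 8, 9, 10, 11, 12}
A = {1, 3, 4, 5, 7, 8, 11, 12}
Aᶜ = {2, 6, 9, 10}

Aᶜ = {2, 6, 9, 10}


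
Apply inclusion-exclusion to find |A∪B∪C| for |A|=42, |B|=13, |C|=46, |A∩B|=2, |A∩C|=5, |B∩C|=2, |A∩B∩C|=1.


|A∪B∪C| = |A|+|B|+|C| - |A∩B|-|A∩C|-|B∩C| + |A∩B∩C|
= 42+13+46 - 2-5-2 + 1
= 101 - 9 + 1
= 93

|A ∪ B ∪ C| = 93


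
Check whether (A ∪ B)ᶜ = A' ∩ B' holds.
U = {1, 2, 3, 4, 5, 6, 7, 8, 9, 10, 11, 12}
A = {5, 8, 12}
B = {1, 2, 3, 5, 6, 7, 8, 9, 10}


LHS: A ∪ B = {1, 2, 3, 5, 6, 7, 8, 9, 10, 12}
(A ∪ B)' = U \ (A ∪ B) = {4, 11}
A' = {1, 2, 3, 4, 6, 7, 9, 10, 11}, B' = {4, 11, 12}
Claimed RHS: A' ∩ B' = {4, 11}
Identity is VALID: LHS = RHS = {4, 11} ✓

Identity is valid. (A ∪ B)' = A' ∩ B' = {4, 11}


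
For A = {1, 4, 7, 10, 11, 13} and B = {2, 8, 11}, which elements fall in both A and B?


A = {1, 4, 7, 10, 11, 13}
B = {2, 8, 11}
Region: in both A and B
Elements: {11}

Elements in both A and B: {11}


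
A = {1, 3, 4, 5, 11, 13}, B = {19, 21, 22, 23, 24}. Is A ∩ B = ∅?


Disjoint means A ∩ B = ∅.
A ∩ B = ∅
A ∩ B = ∅, so A and B are disjoint.

Yes, A and B are disjoint


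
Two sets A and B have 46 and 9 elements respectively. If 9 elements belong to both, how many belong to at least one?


|A ∪ B| = |A| + |B| - |A ∩ B|
= 46 + 9 - 9
= 46

|A ∪ B| = 46


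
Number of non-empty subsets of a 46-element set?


Total subsets = 2^n = 2^46 = 70368744177664
Non-empty subsets exclude the empty set: 2^n - 1
= 70368744177664 - 1
= 70368744177663

Number of non-empty subsets = 70368744177663


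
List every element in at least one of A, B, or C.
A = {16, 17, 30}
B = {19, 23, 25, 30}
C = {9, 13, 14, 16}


A ∪ B = {16, 17, 19, 23, 25, 30}
(A ∪ B) ∪ C = {9, 13, 14, 16, 17, 19, 23, 25, 30}

A ∪ B ∪ C = {9, 13, 14, 16, 17, 19, 23, 25, 30}


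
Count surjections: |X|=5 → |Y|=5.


n = |X| = 5, k = |Y| = 5. Surjections via inclusion-exclusion:
S(n,k) = Σ(-1)^i × C(k,i) × (k-i)^n, i=0 to k
i=0: (-1)^0×C(5,0)×5^5 = 3125
i=1: (-1)^1×C(5,1)×4^5 = -5120
i=2: (-1)^2×C(5,2)×3^5 = 2430
i=3: (-1)^3×C(5,3)×2^5 = -320
i=4: (-1)^4×C(5,4)×1^5 = 5
i=5: (-1)^5×C(5,5)×0^5 = 0
Total = 120

Number of surjections = 120


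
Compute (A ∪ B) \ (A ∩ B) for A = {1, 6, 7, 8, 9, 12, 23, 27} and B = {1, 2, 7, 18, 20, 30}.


A △ B = (A \ B) ∪ (B \ A) = elements in exactly one of A or B
A \ B = {6, 8, 9, 12, 23, 27}
B \ A = {2, 18, 20, 30}
A △ B = {2, 6, 8, 9, 12, 18, 20, 23, 27, 30}

A △ B = {2, 6, 8, 9, 12, 18, 20, 23, 27, 30}


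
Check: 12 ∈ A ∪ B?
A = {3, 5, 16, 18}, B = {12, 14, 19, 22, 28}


A = {3, 5, 16, 18}, B = {12, 14, 19, 22, 28}
A ∪ B = all elements in A or B
A ∪ B = {3, 5, 12, 14, 16, 18, 19, 22, 28}
Checking if 12 ∈ A ∪ B
12 is in A ∪ B → True

12 ∈ A ∪ B


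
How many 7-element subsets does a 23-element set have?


C(n,k) = n! / (k!(n-k)!)
C(23,7) = 23! / (7!16!)
= 245157

C(23,7) = 245157


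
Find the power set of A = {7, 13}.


|A| = 2, so |P(A)| = 2^2 = 4
Enumerate subsets by cardinality (0 to 2):
∅, {7}, {13}, {7, 13}

P(A) has 4 subsets: ∅, {7}, {13}, {7, 13}


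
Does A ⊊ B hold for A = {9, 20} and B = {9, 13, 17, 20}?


A ⊂ B requires: A ⊆ B AND A ≠ B.
A ⊆ B? Yes
A = B? No
A ⊂ B: Yes (A is a proper subset of B)

Yes, A ⊂ B


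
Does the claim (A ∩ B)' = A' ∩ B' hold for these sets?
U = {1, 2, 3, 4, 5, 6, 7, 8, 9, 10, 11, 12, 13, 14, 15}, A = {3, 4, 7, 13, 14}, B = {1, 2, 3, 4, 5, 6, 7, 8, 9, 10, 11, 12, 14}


LHS: A ∩ B = {3, 4, 7, 14}
(A ∩ B)' = U \ (A ∩ B) = {1, 2, 5, 6, 8, 9, 10, 11, 12, 13, 15}
A' = {1, 2, 5, 6, 8, 9, 10, 11, 12, 15}, B' = {13, 15}
Claimed RHS: A' ∩ B' = {15}
Identity is INVALID: LHS = {1, 2, 5, 6, 8, 9, 10, 11, 12, 13, 15} but the RHS claimed here equals {15}. The correct form is (A ∩ B)' = A' ∪ B'.

Identity is invalid: (A ∩ B)' = {1, 2, 5, 6, 8, 9, 10, 11, 12, 13, 15} but A' ∩ B' = {15}. The correct De Morgan law is (A ∩ B)' = A' ∪ B'.


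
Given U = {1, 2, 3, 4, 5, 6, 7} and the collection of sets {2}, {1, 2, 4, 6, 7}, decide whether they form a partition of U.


A partition requires: (1) non-empty parts, (2) pairwise disjoint, (3) union = U
Parts: {2}, {1, 2, 4, 6, 7}
Union of parts: {1, 2, 4, 6, 7}
U = {1, 2, 3, 4, 5, 6, 7}
All non-empty? True
Pairwise disjoint? False
Covers U? False

No, not a valid partition


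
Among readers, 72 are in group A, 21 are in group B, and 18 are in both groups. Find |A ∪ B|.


|A ∪ B| = |A| + |B| - |A ∩ B|
= 72 + 21 - 18
= 75

|A ∪ B| = 75


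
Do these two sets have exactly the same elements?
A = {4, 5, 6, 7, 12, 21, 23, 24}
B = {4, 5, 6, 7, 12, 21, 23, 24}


Two sets are equal iff they have exactly the same elements.
A = {4, 5, 6, 7, 12, 21, 23, 24}
B = {4, 5, 6, 7, 12, 21, 23, 24}
Same elements → A = B

Yes, A = B


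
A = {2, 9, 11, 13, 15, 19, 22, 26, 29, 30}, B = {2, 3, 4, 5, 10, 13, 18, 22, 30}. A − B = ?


A \ B = elements in A but not in B
A = {2, 9, 11, 13, 15, 19, 22, 26, 29, 30}
B = {2, 3, 4, 5, 10, 13, 18, 22, 30}
Remove from A any elements in B
A \ B = {9, 11, 15, 19, 26, 29}

A \ B = {9, 11, 15, 19, 26, 29}


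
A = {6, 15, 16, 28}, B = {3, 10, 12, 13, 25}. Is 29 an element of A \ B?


A = {6, 15, 16, 28}, B = {3, 10, 12, 13, 25}
A \ B = elements in A but not in B
A \ B = {6, 15, 16, 28}
Checking if 29 ∈ A \ B
29 is not in A \ B → False

29 ∉ A \ B


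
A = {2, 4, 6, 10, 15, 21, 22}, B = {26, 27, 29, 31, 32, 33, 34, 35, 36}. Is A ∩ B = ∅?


Disjoint means A ∩ B = ∅.
A ∩ B = ∅
A ∩ B = ∅, so A and B are disjoint.

Yes, A and B are disjoint


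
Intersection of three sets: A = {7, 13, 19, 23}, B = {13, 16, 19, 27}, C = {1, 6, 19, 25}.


A ∩ B = {13, 19}
(A ∩ B) ∩ C = {19}

A ∩ B ∩ C = {19}


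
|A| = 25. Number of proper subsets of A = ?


Total subsets = 2^n = 2^25 = 33554432
Proper subsets exclude the set itself: 2^n - 1
= 33554432 - 1
= 33554431

Number of proper subsets = 33554431


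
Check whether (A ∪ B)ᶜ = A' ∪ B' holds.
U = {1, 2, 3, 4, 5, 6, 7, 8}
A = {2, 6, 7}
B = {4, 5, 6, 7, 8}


LHS: A ∪ B = {2, 4, 5, 6, 7, 8}
(A ∪ B)' = U \ (A ∪ B) = {1, 3}
A' = {1, 3, 4, 5, 8}, B' = {1, 2, 3}
Claimed RHS: A' ∪ B' = {1, 2, 3, 4, 5, 8}
Identity is INVALID: LHS = {1, 3} but the RHS claimed here equals {1, 2, 3, 4, 5, 8}. The correct form is (A ∪ B)' = A' ∩ B'.

Identity is invalid: (A ∪ B)' = {1, 3} but A' ∪ B' = {1, 2, 3, 4, 5, 8}. The correct De Morgan law is (A ∪ B)' = A' ∩ B'.


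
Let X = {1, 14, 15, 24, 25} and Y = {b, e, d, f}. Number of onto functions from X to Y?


n = |X| = 5, k = |Y| = 4. Surjections via inclusion-exclusion:
S(n,k) = Σ(-1)^i × C(k,i) × (k-i)^n, i=0 to k
i=0: (-1)^0×C(4,0)×4^5 = 1024
i=1: (-1)^1×C(4,1)×3^5 = -972
i=2: (-1)^2×C(4,2)×2^5 = 192
i=3: (-1)^3×C(4,3)×1^5 = -4
i=4: (-1)^4×C(4,4)×0^5 = 0
Total = 240

Number of surjections = 240


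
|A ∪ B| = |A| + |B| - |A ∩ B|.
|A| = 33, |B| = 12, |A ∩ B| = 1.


|A ∪ B| = |A| + |B| - |A ∩ B|
= 33 + 12 - 1
= 44

|A ∪ B| = 44


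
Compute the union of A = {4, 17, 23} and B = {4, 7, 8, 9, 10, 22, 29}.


A ∪ B = all elements in A or B (or both)
A = {4, 17, 23}
B = {4, 7, 8, 9, 10, 22, 29}
A ∪ B = {4, 7, 8, 9, 10, 17, 22, 23, 29}

A ∪ B = {4, 7, 8, 9, 10, 17, 22, 23, 29}


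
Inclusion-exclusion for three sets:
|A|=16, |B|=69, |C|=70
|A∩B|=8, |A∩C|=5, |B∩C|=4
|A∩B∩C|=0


|A∪B∪C| = |A|+|B|+|C| - |A∩B|-|A∩C|-|B∩C| + |A∩B∩C|
= 16+69+70 - 8-5-4 + 0
= 155 - 17 + 0
= 138

|A ∪ B ∪ C| = 138


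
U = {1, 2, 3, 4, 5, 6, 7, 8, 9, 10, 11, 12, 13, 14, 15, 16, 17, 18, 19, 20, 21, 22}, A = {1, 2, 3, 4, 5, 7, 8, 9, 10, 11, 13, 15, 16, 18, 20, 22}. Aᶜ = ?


Aᶜ = U \ A = elements in U but not in A
U = {1, 2, 3, 4, 5, 6, 7, 8, 9, 10, 11, 12, 13, 14, 15, 16, 17, 18, 19, 20, 21, 22}
A = {1, 2, 3, 4, 5, 7, 8, 9, 10, 11, 13, 15, 16, 18, 20, 22}
Aᶜ = {6, 12, 14, 17, 19, 21}

Aᶜ = {6, 12, 14, 17, 19, 21}


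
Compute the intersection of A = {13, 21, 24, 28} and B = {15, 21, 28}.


A ∩ B = elements in both A and B
A = {13, 21, 24, 28}
B = {15, 21, 28}
A ∩ B = {21, 28}

A ∩ B = {21, 28}


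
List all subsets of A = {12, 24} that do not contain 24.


A subset of A that omits 24 is a subset of A \ {24}, so there are 2^(n-1) = 2^1 = 2 of them.
Subsets excluding 24: ∅, {12}

Subsets excluding 24 (2 total): ∅, {12}


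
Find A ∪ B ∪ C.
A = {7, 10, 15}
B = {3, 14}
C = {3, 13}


A ∪ B = {3, 7, 10, 14, 15}
(A ∪ B) ∪ C = {3, 7, 10, 13, 14, 15}

A ∪ B ∪ C = {3, 7, 10, 13, 14, 15}


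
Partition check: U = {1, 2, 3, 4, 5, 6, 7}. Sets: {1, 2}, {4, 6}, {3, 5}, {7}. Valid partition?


A partition requires: (1) non-empty parts, (2) pairwise disjoint, (3) union = U
Parts: {1, 2}, {4, 6}, {3, 5}, {7}
Union of parts: {1, 2, 3, 4, 5, 6, 7}
U = {1, 2, 3, 4, 5, 6, 7}
All non-empty? True
Pairwise disjoint? True
Covers U? True

Yes, valid partition


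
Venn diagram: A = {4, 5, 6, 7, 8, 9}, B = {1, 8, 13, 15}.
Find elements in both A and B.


A = {4, 5, 6, 7, 8, 9}
B = {1, 8, 13, 15}
Region: in both A and B
Elements: {8}

Elements in both A and B: {8}


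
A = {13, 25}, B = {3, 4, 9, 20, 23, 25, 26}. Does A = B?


Two sets are equal iff they have exactly the same elements.
A = {13, 25}
B = {3, 4, 9, 20, 23, 25, 26}
Differences: {3, 4, 9, 13, 20, 23, 26}
A ≠ B

No, A ≠ B


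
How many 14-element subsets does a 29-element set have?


C(n,k) = n! / (k!(n-k)!)
C(29,14) = 29! / (14!15!)
= 77558760

C(29,14) = 77558760


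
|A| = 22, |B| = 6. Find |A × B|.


|A × B| = |A| × |B|
= 22 × 6
= 132

|A × B| = 132


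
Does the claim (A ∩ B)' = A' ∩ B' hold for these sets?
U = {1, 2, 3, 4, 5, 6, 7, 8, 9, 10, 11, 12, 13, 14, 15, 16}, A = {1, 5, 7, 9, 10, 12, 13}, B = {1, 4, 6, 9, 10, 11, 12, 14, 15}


LHS: A ∩ B = {1, 9, 10, 12}
(A ∩ B)' = U \ (A ∩ B) = {2, 3, 4, 5, 6, 7, 8, 11, 13, 14, 15, 16}
A' = {2, 3, 4, 6, 8, 11, 14, 15, 16}, B' = {2, 3, 5, 7, 8, 13, 16}
Claimed RHS: A' ∩ B' = {2, 3, 8, 16}
Identity is INVALID: LHS = {2, 3, 4, 5, 6, 7, 8, 11, 13, 14, 15, 16} but the RHS claimed here equals {2, 3, 8, 16}. The correct form is (A ∩ B)' = A' ∪ B'.

Identity is invalid: (A ∩ B)' = {2, 3, 4, 5, 6, 7, 8, 11, 13, 14, 15, 16} but A' ∩ B' = {2, 3, 8, 16}. The correct De Morgan law is (A ∩ B)' = A' ∪ B'.


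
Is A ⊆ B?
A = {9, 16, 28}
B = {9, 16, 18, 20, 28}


A ⊆ B means every element of A is in B.
All elements of A are in B.
So A ⊆ B.

Yes, A ⊆ B


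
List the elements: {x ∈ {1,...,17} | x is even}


Checking each candidate:
Condition: even numbers in {1,...,17}
Result = {2, 4, 6, 8, 10, 12, 14, 16}

{2, 4, 6, 8, 10, 12, 14, 16}


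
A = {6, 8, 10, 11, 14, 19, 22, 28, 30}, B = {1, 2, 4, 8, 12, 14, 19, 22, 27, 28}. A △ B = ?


A △ B = (A \ B) ∪ (B \ A) = elements in exactly one of A or B
A \ B = {6, 10, 11, 30}
B \ A = {1, 2, 4, 12, 27}
A △ B = {1, 2, 4, 6, 10, 11, 12, 27, 30}

A △ B = {1, 2, 4, 6, 10, 11, 12, 27, 30}


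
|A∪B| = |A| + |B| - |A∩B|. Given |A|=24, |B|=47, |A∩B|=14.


|A ∪ B| = |A| + |B| - |A ∩ B|
= 24 + 47 - 14
= 57

|A ∪ B| = 57


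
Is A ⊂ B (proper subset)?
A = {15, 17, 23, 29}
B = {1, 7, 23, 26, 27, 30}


A ⊂ B requires: A ⊆ B AND A ≠ B.
A ⊆ B? No
A ⊄ B, so A is not a proper subset.

No, A is not a proper subset of B


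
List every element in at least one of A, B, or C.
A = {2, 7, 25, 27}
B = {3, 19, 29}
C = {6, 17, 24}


A ∪ B = {2, 3, 7, 19, 25, 27, 29}
(A ∪ B) ∪ C = {2, 3, 6, 7, 17, 19, 24, 25, 27, 29}

A ∪ B ∪ C = {2, 3, 6, 7, 17, 19, 24, 25, 27, 29}


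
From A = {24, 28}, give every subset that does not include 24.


A subset of A that omits 24 is a subset of A \ {24}, so there are 2^(n-1) = 2^1 = 2 of them.
Subsets excluding 24: ∅, {28}

Subsets excluding 24 (2 total): ∅, {28}


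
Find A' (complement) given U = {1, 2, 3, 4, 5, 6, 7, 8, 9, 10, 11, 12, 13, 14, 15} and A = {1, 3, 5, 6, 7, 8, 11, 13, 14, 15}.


Aᶜ = U \ A = elements in U but not in A
U = {1, 2, 3, 4, 5, 6, 7, 8, 9, 10, 11, 12, 13, 14, 15}
A = {1, 3, 5, 6, 7, 8, 11, 13, 14, 15}
Aᶜ = {2, 4, 9, 10, 12}

Aᶜ = {2, 4, 9, 10, 12}


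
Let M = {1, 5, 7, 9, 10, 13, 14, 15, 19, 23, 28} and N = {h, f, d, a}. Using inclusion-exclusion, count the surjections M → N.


n = |M| = 11, k = |N| = 4. Surjections via inclusion-exclusion:
S(n,k) = Σ(-1)^i × C(k,i) × (k-i)^n, i=0 to k
i=0: (-1)^0×C(4,0)×4^11 = 4194304
i=1: (-1)^1×C(4,1)×3^11 = -708588
i=2: (-1)^2×C(4,2)×2^11 = 12288
i=3: (-1)^3×C(4,3)×1^11 = -4
i=4: (-1)^4×C(4,4)×0^11 = 0
Total = 3498000

Number of surjections = 3498000


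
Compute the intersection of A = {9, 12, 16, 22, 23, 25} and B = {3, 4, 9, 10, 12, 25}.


A ∩ B = elements in both A and B
A = {9, 12, 16, 22, 23, 25}
B = {3, 4, 9, 10, 12, 25}
A ∩ B = {9, 12, 25}

A ∩ B = {9, 12, 25}


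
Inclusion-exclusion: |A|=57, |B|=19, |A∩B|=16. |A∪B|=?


|A ∪ B| = |A| + |B| - |A ∩ B|
= 57 + 19 - 16
= 60

|A ∪ B| = 60


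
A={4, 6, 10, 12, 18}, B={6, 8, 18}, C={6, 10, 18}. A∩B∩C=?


A ∩ B = {6, 18}
(A ∩ B) ∩ C = {6, 18}

A ∩ B ∩ C = {6, 18}


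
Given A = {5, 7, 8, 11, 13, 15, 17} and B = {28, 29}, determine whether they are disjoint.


Disjoint means A ∩ B = ∅.
A ∩ B = ∅
A ∩ B = ∅, so A and B are disjoint.

Yes, A and B are disjoint


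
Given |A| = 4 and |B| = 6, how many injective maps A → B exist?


An injection sends each of |A| = 4 inputs to a distinct output in B.
# injections = |B|·(|B|-1)·…·(|B|-|A|+1) = 6! / (6 - 4)!
= 6 × 5 × 4 × 3
= 360

Number of injections = 360


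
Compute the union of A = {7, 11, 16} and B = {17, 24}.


A ∪ B = all elements in A or B (or both)
A = {7, 11, 16}
B = {17, 24}
A ∪ B = {7, 11, 16, 17, 24}

A ∪ B = {7, 11, 16, 17, 24}


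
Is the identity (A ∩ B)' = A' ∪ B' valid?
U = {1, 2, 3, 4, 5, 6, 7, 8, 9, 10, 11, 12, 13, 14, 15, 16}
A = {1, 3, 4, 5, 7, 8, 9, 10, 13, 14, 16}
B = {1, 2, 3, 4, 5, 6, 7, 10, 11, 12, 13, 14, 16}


LHS: A ∩ B = {1, 3, 4, 5, 7, 10, 13, 14, 16}
(A ∩ B)' = U \ (A ∩ B) = {2, 6, 8, 9, 11, 12, 15}
A' = {2, 6, 11, 12, 15}, B' = {8, 9, 15}
Claimed RHS: A' ∪ B' = {2, 6, 8, 9, 11, 12, 15}
Identity is VALID: LHS = RHS = {2, 6, 8, 9, 11, 12, 15} ✓

Identity is valid. (A ∩ B)' = A' ∪ B' = {2, 6, 8, 9, 11, 12, 15}


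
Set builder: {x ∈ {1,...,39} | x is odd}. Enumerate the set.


Checking each candidate:
Condition: odd numbers in {1,...,39}
Result = {1, 3, 5, 7, 9, 11, 13, 15, 17, 19, 21, 23, 25, 27, 29, 31, 33, 35, 37, 39}

{1, 3, 5, 7, 9, 11, 13, 15, 17, 19, 21, 23, 25, 27, 29, 31, 33, 35, 37, 39}


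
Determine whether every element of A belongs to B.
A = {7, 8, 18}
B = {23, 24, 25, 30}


A ⊆ B means every element of A is in B.
Elements in A not in B: {7, 8, 18}
So A ⊄ B.

No, A ⊄ B


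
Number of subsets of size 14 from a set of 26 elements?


C(n,k) = n! / (k!(n-k)!)
C(26,14) = 26! / (14!12!)
= 9657700

C(26,14) = 9657700


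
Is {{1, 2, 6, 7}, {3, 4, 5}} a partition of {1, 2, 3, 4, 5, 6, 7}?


A partition requires: (1) non-empty parts, (2) pairwise disjoint, (3) union = U
Parts: {1, 2, 6, 7}, {3, 4, 5}
Union of parts: {1, 2, 3, 4, 5, 6, 7}
U = {1, 2, 3, 4, 5, 6, 7}
All non-empty? True
Pairwise disjoint? True
Covers U? True

Yes, valid partition


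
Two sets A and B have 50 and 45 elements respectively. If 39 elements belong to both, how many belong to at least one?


|A ∪ B| = |A| + |B| - |A ∩ B|
= 50 + 45 - 39
= 56

|A ∪ B| = 56


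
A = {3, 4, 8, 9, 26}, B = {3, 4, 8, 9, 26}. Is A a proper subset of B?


A ⊂ B requires: A ⊆ B AND A ≠ B.
A ⊆ B? Yes
A = B? Yes
A = B, so A is not a PROPER subset.

No, A is not a proper subset of B


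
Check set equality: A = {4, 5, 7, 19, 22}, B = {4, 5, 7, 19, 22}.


Two sets are equal iff they have exactly the same elements.
A = {4, 5, 7, 19, 22}
B = {4, 5, 7, 19, 22}
Same elements → A = B

Yes, A = B


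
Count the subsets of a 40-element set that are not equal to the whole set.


Total subsets = 2^n = 2^40 = 1099511627776
Proper subsets exclude the set itself: 2^n - 1
= 1099511627776 - 1
= 1099511627775

Number of proper subsets = 1099511627775


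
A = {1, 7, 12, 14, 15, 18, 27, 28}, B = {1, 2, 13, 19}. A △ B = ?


A △ B = (A \ B) ∪ (B \ A) = elements in exactly one of A or B
A \ B = {7, 12, 14, 15, 18, 27, 28}
B \ A = {2, 13, 19}
A △ B = {2, 7, 12, 13, 14, 15, 18, 19, 27, 28}

A △ B = {2, 7, 12, 13, 14, 15, 18, 19, 27, 28}


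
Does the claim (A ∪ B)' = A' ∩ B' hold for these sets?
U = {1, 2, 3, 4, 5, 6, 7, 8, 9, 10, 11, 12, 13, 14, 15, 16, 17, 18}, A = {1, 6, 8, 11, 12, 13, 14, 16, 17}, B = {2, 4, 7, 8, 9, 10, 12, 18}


LHS: A ∪ B = {1, 2, 4, 6, 7, 8, 9, 10, 11, 12, 13, 14, 16, 17, 18}
(A ∪ B)' = U \ (A ∪ B) = {3, 5, 15}
A' = {2, 3, 4, 5, 7, 9, 10, 15, 18}, B' = {1, 3, 5, 6, 11, 13, 14, 15, 16, 17}
Claimed RHS: A' ∩ B' = {3, 5, 15}
Identity is VALID: LHS = RHS = {3, 5, 15} ✓

Identity is valid. (A ∪ B)' = A' ∩ B' = {3, 5, 15}


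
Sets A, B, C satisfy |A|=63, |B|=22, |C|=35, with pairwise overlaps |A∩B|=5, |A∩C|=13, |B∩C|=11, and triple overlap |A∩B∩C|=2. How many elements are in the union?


|A∪B∪C| = |A|+|B|+|C| - |A∩B|-|A∩C|-|B∩C| + |A∩B∩C|
= 63+22+35 - 5-13-11 + 2
= 120 - 29 + 2
= 93

|A ∪ B ∪ C| = 93


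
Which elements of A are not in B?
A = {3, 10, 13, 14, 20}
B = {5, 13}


A \ B = elements in A but not in B
A = {3, 10, 13, 14, 20}
B = {5, 13}
Remove from A any elements in B
A \ B = {3, 10, 14, 20}

A \ B = {3, 10, 14, 20}


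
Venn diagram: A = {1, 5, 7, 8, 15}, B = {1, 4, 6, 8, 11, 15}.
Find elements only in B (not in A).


A = {1, 5, 7, 8, 15}
B = {1, 4, 6, 8, 11, 15}
Region: only in B (not in A)
Elements: {4, 6, 11}

Elements only in B (not in A): {4, 6, 11}


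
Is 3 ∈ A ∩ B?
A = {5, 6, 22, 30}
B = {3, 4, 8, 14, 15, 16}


A = {5, 6, 22, 30}, B = {3, 4, 8, 14, 15, 16}
A ∩ B = elements in both A and B
A ∩ B = ∅
Checking if 3 ∈ A ∩ B
3 is not in A ∩ B → False

3 ∉ A ∩ B


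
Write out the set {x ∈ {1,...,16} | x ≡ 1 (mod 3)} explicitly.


Checking each candidate:
Condition: x in {1,...,16} with x ≡ 1 (mod 3)
Result = {1, 4, 7, 10, 13, 16}

{1, 4, 7, 10, 13, 16}


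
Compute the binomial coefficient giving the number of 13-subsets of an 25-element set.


C(n,k) = n! / (k!(n-k)!)
C(25,13) = 25! / (13!12!)
= 5200300

C(25,13) = 5200300


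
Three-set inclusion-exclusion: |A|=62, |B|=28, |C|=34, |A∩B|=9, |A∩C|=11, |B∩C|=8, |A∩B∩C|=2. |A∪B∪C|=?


|A∪B∪C| = |A|+|B|+|C| - |A∩B|-|A∩C|-|B∩C| + |A∩B∩C|
= 62+28+34 - 9-11-8 + 2
= 124 - 28 + 2
= 98

|A ∪ B ∪ C| = 98


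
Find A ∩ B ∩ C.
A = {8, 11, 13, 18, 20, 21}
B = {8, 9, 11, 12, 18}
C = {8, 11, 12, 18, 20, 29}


A ∩ B = {8, 11, 18}
(A ∩ B) ∩ C = {8, 11, 18}

A ∩ B ∩ C = {8, 11, 18}


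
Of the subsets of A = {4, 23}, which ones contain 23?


A subset of A contains 23 iff the remaining 1 elements form any subset of A \ {23}.
Count: 2^(n-1) = 2^1 = 2
Subsets containing 23: {23}, {4, 23}

Subsets containing 23 (2 total): {23}, {4, 23}


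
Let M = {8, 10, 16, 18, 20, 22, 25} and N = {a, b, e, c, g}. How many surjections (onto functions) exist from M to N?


n = |M| = 7, k = |N| = 5. Surjections via inclusion-exclusion:
S(n,k) = Σ(-1)^i × C(k,i) × (k-i)^n, i=0 to k
i=0: (-1)^0×C(5,0)×5^7 = 78125
i=1: (-1)^1×C(5,1)×4^7 = -81920
i=2: (-1)^2×C(5,2)×3^7 = 21870
i=3: (-1)^3×C(5,3)×2^7 = -1280
i=4: (-1)^4×C(5,4)×1^7 = 5
i=5: (-1)^5×C(5,5)×0^7 = 0
Total = 16800

Number of surjections = 16800


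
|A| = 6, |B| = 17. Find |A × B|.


|A × B| = |A| × |B|
= 6 × 17
= 102

|A × B| = 102


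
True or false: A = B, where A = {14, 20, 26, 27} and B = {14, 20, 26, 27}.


Two sets are equal iff they have exactly the same elements.
A = {14, 20, 26, 27}
B = {14, 20, 26, 27}
Same elements → A = B

Yes, A = B


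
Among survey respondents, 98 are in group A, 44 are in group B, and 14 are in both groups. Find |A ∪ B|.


|A ∪ B| = |A| + |B| - |A ∩ B|
= 98 + 44 - 14
= 128

|A ∪ B| = 128


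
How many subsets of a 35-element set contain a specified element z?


Subsets of A containing z correspond to subsets of A \ {z}, which has 34 elements.
Count = 2^(n-1) = 2^34
= 17179869184

Number of subsets containing z = 17179869184


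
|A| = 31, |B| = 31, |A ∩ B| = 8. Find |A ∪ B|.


|A ∪ B| = |A| + |B| - |A ∩ B|
= 31 + 31 - 8
= 54

|A ∪ B| = 54


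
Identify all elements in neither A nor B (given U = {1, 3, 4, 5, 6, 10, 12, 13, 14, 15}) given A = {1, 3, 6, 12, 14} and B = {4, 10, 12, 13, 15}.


A = {1, 3, 6, 12, 14}
B = {4, 10, 12, 13, 15}
Region: in neither A nor B (given U = {1, 3, 4, 5, 6, 10, 12, 13, 14, 15})
Elements: {5}

Elements in neither A nor B (given U = {1, 3, 4, 5, 6, 10, 12, 13, 14, 15}): {5}


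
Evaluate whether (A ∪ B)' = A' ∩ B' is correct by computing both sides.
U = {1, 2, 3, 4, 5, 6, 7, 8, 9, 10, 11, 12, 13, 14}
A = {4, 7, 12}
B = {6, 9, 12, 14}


LHS: A ∪ B = {4, 6, 7, 9, 12, 14}
(A ∪ B)' = U \ (A ∪ B) = {1, 2, 3, 5, 8, 10, 11, 13}
A' = {1, 2, 3, 5, 6, 8, 9, 10, 11, 13, 14}, B' = {1, 2, 3, 4, 5, 7, 8, 10, 11, 13}
Claimed RHS: A' ∩ B' = {1, 2, 3, 5, 8, 10, 11, 13}
Identity is VALID: LHS = RHS = {1, 2, 3, 5, 8, 10, 11, 13} ✓

Identity is valid. (A ∪ B)' = A' ∩ B' = {1, 2, 3, 5, 8, 10, 11, 13}


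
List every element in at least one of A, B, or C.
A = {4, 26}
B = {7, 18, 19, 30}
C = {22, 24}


A ∪ B = {4, 7, 18, 19, 26, 30}
(A ∪ B) ∪ C = {4, 7, 18, 19, 22, 24, 26, 30}

A ∪ B ∪ C = {4, 7, 18, 19, 22, 24, 26, 30}


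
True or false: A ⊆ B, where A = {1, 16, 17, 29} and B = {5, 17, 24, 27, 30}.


A ⊆ B means every element of A is in B.
Elements in A not in B: {1, 16, 29}
So A ⊄ B.

No, A ⊄ B


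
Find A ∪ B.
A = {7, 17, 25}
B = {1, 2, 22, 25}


A ∪ B = all elements in A or B (or both)
A = {7, 17, 25}
B = {1, 2, 22, 25}
A ∪ B = {1, 2, 7, 17, 22, 25}

A ∪ B = {1, 2, 7, 17, 22, 25}


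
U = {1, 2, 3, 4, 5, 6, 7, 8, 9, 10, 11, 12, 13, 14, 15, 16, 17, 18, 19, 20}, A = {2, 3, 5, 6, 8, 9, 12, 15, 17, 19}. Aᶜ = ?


Aᶜ = U \ A = elements in U but not in A
U = {1, 2, 3, 4, 5, 6, 7, 8, 9, 10, 11, 12, 13, 14, 15, 16, 17, 18, 19, 20}
A = {2, 3, 5, 6, 8, 9, 12, 15, 17, 19}
Aᶜ = {1, 4, 7, 10, 11, 13, 14, 16, 18, 20}

Aᶜ = {1, 4, 7, 10, 11, 13, 14, 16, 18, 20}


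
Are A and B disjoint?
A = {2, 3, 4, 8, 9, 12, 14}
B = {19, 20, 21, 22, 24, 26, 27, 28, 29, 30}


Disjoint means A ∩ B = ∅.
A ∩ B = ∅
A ∩ B = ∅, so A and B are disjoint.

Yes, A and B are disjoint


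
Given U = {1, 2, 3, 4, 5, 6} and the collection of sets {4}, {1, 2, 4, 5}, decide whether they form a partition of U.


A partition requires: (1) non-empty parts, (2) pairwise disjoint, (3) union = U
Parts: {4}, {1, 2, 4, 5}
Union of parts: {1, 2, 4, 5}
U = {1, 2, 3, 4, 5, 6}
All non-empty? True
Pairwise disjoint? False
Covers U? False

No, not a valid partition
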